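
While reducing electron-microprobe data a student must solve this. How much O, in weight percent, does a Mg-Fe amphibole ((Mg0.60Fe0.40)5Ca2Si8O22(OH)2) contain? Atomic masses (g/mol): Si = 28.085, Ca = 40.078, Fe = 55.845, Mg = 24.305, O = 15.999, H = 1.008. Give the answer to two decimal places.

M((Mg0.60Fe0.40)5Ca2Si8O22(OH)2) = 875.433 g/mol.
O contributes 24 × 15.999 = 383.976 g per mole.
383.976/875.433 = 0.4386 → 43.86%.

43.86 weight percent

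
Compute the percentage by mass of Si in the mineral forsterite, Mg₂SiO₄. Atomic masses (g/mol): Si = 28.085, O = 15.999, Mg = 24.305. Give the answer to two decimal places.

Formula mass = 2*24.305 + 1*28.085 + 4*15.999 = 140.691 g/mol, of which 28.085 g is Si.
So Si makes up 28.085/140.691 = 0.1996 of the mass, i.e. 19.96%.

19.96 weight percent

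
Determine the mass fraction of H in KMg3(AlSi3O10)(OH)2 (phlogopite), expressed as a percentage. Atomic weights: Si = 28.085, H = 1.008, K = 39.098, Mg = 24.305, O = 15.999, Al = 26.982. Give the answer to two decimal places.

M(KMg3(AlSi3O10)(OH)2) = 417.254 g/mol.
H contributes 2 × 1.008 = 2.016 g per mole.
2.016/417.254 = 0.0048 → 0.48%.

0.48 mass %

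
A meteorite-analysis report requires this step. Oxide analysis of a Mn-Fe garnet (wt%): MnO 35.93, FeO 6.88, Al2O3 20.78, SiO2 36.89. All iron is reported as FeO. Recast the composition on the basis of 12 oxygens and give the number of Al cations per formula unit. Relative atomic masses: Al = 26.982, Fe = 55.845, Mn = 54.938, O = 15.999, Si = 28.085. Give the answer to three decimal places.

MnO (M=70.937): mol = 0.50651; Mn = 0.50651, O = 0.50651.
FeO (M=71.844): mol = 0.09576; Fe = 0.09576, O = 0.09576.
Al2O3 (M=101.961): mol = 0.20380; Al = 0.40760, O = 0.61140.
SiO2 (M=60.083): mol = 0.61398; Si = 0.61398, O = 1.22796.
ΣO = 2.44163; factor = 12/ΣO = 4.91475.
Al apfu = 0.40760 × 4.91475 = 2.003.

2.003 Al apfu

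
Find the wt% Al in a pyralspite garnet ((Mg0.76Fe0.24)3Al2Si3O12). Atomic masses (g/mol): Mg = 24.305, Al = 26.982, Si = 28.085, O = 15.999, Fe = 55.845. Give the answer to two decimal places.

12.67 weight percent

Molar mass of (Mg0.76Fe0.24)3Al2Si3O12: 2.28·24.305 + 0.72·55.845 + 2·26.982 + 3·28.085 + 12·15.999 = 425.831 g/mol.
Mass of Al per formula unit: 2 × 26.982 = 53.964 g.
Weight fraction Al = 53.964 / 425.831 = 0.1267.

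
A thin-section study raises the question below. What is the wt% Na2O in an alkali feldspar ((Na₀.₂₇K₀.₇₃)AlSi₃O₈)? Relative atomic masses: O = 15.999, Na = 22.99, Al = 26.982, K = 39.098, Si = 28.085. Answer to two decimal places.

Formula mass = 273.978 g/mol.
0.27 Na → 0.1350 mol Na2O per formula unit; M(Na2O) = 61.979, so Na2O mass = 8.367 g.
8.367/273.978 × 100 = 3.05 wt%.

3.05 wt%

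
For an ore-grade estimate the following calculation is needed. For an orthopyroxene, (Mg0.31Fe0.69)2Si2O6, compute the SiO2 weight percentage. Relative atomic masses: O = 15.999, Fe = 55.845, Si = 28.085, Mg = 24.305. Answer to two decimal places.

M((Mg0.31Fe0.69)2Si2O6) = 244.299 g/mol; M(SiO2) = 60.083 g/mol.
Moles SiO2 per formula unit = 2 Si ÷ 1 = 2.0000.
SiO2 fraction = (2.0000 × 60.083) / 244.299 = 120.166/244.299 = 0.4919.

49.19 wt%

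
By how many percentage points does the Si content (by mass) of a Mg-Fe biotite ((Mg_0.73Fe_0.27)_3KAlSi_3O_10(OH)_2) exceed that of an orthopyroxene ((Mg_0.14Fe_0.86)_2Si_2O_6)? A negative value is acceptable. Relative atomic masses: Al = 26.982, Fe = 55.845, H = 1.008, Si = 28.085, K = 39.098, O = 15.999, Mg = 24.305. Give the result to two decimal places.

-3.00 percentage points

M((Mg_0.73Fe_0.27)_3KAlSi_3O_10(OH)_2) = 442.801 g/mol, so wt% Si = 84.255/442.801 × 100 = 19.03%.
M((Mg_0.14Fe_0.86)_2Si_2O_6) = 255.023 g/mol, so wt% Si = 56.170/255.023 × 100 = 22.03%.
19.03 − 22.03 = -3.00 pp.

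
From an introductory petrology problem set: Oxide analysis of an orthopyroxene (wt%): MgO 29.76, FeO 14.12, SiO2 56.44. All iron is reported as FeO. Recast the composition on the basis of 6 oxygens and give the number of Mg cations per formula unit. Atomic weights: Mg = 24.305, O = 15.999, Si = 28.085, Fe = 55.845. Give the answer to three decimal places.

1.575 Mg apfu

MgO (M=40.304): mol = 0.73839; Mg = 0.73839, O = 0.73839.
FeO (M=71.844): mol = 0.19654; Fe = 0.19654, O = 0.19654.
SiO2 (M=60.083): mol = 0.93937; Si = 0.93937, O = 1.87874.
ΣO = 2.81367; factor = 6/ΣO = 2.13245.
Mg apfu = 0.73839 × 2.13245 = 1.575.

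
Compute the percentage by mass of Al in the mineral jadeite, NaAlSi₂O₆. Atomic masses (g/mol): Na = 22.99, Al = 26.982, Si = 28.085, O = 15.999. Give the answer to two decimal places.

13.35 mass %

Formula mass = 1×22.99 + 1×26.982 + 2×28.085 + 6×15.999 = 202.136 g/mol, of which 26.982 g is Al.
So Al makes up 26.982/202.136 = 0.1335 of the mass, i.e. 13.35%.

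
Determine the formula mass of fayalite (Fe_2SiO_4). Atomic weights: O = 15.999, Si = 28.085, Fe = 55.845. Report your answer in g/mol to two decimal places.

The formula mass is the sum 2*55.845 + 1*28.085 + 4*15.999.

203.77 g/mol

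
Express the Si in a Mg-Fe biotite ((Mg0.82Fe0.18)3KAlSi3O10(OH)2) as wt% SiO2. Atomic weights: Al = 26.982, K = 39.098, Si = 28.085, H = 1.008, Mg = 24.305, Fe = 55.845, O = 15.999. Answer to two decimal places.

41.50 wt%

Molar mass of (Mg0.82Fe0.18)3KAlSi3O10(OH)2 = 2.46×24.305 + 0.54×55.845 + 1×39.098 + 1×26.982 + 3×28.085 + 12×15.999 + 2×1.008 = 434.286 g/mol.
Each formula unit contains 3 Si, equivalent to 3/1 = 3.0000 mol SiO2.
M(SiO2) = 1×28.085 + 2×15.999 = 60.083 g/mol.
Mass of SiO2 per formula unit = 3.0000 × 60.083 = 180.249 g.
SiO2 wt% = 180.249 / 434.286 × 100 = 41.50%.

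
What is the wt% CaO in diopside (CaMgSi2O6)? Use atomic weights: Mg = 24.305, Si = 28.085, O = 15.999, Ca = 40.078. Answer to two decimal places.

25.90 wt%

Formula mass = 216.547 g/mol.
1 Ca → 1.0000 mol CaO per formula unit; M(CaO) = 56.077, so CaO mass = 56.077 g.
56.077/216.547 × 100 = 25.90 wt%.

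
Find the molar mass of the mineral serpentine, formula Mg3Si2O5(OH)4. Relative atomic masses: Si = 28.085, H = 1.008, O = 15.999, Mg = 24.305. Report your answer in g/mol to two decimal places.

277.11 g/mol

M = 3·24.305 + 2·28.085 + 9·15.999 + 4·1.008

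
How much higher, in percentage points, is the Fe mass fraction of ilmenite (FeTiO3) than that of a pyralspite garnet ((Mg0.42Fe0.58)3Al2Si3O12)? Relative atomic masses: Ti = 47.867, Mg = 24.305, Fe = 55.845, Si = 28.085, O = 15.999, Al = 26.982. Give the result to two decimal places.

Fe in FeTiO3: molar mass 151.709 g/mol; 1×55.845 = 55.845 g → 36.81 wt%.
Fe in (Mg0.42Fe0.58)3Al2Si3O12: molar mass 458.002 g/mol; 1.74×55.845 = 97.170 g → 21.22 wt%.
Difference = 36.81 − 21.22 = 15.59 percentage points.

15.59 percentage points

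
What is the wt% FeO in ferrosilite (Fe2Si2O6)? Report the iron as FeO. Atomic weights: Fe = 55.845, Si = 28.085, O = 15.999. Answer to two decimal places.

54.46 wt%

M(Fe2Si2O6) = 263.854 g/mol; M(FeO) = 71.844 g/mol.
Moles FeO per formula unit = 2 Fe ÷ 1 = 2.0000.
FeO fraction = (2.0000 × 71.844) / 263.854 = 143.688/263.854 = 0.5446.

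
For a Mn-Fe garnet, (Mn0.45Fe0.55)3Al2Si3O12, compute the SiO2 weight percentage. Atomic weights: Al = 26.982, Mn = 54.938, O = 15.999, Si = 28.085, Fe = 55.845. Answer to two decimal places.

36.30 wt%

Formula mass = 496.518 g/mol.
3 Si → 3.0000 mol SiO2 per formula unit; M(SiO2) = 60.083, so SiO2 mass = 180.249 g.
180.249/496.518 × 100 = 36.30 wt%.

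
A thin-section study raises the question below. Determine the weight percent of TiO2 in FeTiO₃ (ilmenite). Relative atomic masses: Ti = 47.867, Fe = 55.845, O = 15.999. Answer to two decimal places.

Molar mass of FeTiO₃ = 1×55.845 + 1×47.867 + 3×15.999 = 151.709 g/mol.
Each formula unit contains 1 Ti, equivalent to 1/1 = 1.0000 mol TiO2.
M(TiO2) = 1×47.867 + 2×15.999 = 79.865 g/mol.
Mass of TiO2 per formula unit = 1.0000 × 79.865 = 79.865 g.
TiO2 wt% = 79.865 / 151.709 × 100 = 52.64%.

52.64 wt%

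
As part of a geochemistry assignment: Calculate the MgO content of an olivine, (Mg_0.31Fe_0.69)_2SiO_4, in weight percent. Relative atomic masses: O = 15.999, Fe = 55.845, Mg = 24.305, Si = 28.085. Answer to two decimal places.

M((Mg_0.31Fe_0.69)_2SiO_4) = 184.216 g/mol; M(MgO) = 40.304 g/mol.
Moles MgO per formula unit = 0.62 Mg ÷ 1 = 0.6200.
MgO fraction = (0.6200 × 40.304) / 184.216 = 24.988/184.216 = 0.1356.

13.56 wt%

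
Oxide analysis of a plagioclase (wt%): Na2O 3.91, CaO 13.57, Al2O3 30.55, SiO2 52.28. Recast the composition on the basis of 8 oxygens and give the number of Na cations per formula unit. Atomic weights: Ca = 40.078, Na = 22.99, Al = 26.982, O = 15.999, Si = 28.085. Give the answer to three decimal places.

3.91 wt% Na2O ÷ 61.979 g/mol = 0.06309 mol, giving 0.12618 Na and 0.06309 O.
13.57 wt% CaO ÷ 56.077 g/mol = 0.24199 mol, giving 0.24199 Ca and 0.24199 O.
30.55 wt% Al2O3 ÷ 101.961 g/mol = 0.29962 mol, giving 0.59924 Al and 0.89886 O.
52.28 wt% SiO2 ÷ 60.083 g/mol = 0.87013 mol, giving 0.87013 Si and 1.74026 O.
Oxygen sums to 2.94420; scaling by 8/2.94420 = 2.71721 puts the formula on 8 O.
Na: 0.12618 × 2.71721 = 0.343 atoms per formula unit.

0.343 Na apfu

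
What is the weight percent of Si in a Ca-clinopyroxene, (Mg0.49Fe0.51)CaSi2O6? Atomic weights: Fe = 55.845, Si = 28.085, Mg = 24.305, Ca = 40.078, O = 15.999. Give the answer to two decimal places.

24.15 wt%

Molar mass of (Mg0.49Fe0.51)CaSi2O6: 0.49×24.305 + 0.51×55.845 + 1×40.078 + 2×28.085 + 6×15.999 = 232.632 g/mol.
Mass of Si per formula unit: 2 × 28.085 = 56.170 g.
Weight fraction Si = 56.170 / 232.632 = 0.2415.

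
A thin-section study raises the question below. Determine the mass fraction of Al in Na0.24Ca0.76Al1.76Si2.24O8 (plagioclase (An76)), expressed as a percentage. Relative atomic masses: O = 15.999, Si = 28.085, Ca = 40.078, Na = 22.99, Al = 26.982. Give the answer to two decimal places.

17.31 weight percent

Molar mass of Na0.24Ca0.76Al1.76Si2.24O8: 0.24·22.99 + 0.76·40.078 + 1.76·26.982 + 2.24·28.085 + 8·15.999 = 274.368 g/mol.
Mass of Al per formula unit: 1.76 × 26.982 = 47.488 g.
Weight fraction Al = 47.488 / 274.368 = 0.1731.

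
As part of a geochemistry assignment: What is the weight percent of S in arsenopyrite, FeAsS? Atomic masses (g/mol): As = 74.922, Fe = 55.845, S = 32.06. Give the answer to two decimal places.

Formula mass = 1·55.845 + 1·74.922 + 1·32.06 = 162.827 g/mol, of which 32.060 g is S.
So S makes up 32.060/162.827 = 0.1969 of the mass, i.e. 19.69%.

19.69 mass %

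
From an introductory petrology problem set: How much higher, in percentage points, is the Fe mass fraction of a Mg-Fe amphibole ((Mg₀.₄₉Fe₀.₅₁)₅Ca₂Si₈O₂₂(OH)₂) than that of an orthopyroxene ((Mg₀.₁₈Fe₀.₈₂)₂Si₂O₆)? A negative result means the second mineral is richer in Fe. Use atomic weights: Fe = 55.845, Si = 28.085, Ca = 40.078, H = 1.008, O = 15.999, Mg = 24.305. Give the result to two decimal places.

-20.32 percentage points

M((Mg₀.₄₉Fe₀.₅₁)₅Ca₂Si₈O₂₂(OH)₂) = 892.780 g/mol, so wt% Fe = 142.405/892.780 × 100 = 15.95%.
M((Mg₀.₁₈Fe₀.₈₂)₂Si₂O₆) = 252.500 g/mol, so wt% Fe = 91.586/252.500 × 100 = 36.27%.
15.95 − 36.27 = -20.32 pp.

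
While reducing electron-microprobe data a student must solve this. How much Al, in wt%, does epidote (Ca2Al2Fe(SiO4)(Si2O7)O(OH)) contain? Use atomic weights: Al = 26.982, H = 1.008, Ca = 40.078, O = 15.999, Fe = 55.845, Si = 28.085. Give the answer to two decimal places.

M(Ca2Al2Fe(SiO4)(Si2O7)O(OH)) = 483.215 g/mol.
Al contributes 2 × 26.982 = 53.964 g per mole.
53.964/483.215 = 0.1117 → 11.17%.

11.17 wt%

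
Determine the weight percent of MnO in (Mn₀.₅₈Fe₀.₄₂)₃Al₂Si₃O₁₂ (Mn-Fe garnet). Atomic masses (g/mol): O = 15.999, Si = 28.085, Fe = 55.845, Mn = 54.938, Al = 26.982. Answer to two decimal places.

Molar mass of (Mn₀.₅₈Fe₀.₄₂)₃Al₂Si₃O₁₂ = 1.74·54.938 + 1.26·55.845 + 2·26.982 + 3·28.085 + 12·15.999 = 496.164 g/mol.
Each formula unit contains 1.74 Mn, equivalent to 1.74/1 = 1.7400 mol MnO.
M(MnO) = 1×54.938 + 1×15.999 = 70.937 g/mol.
Mass of MnO per formula unit = 1.7400 × 70.937 = 123.430 g.
MnO wt% = 123.430 / 496.164 × 100 = 24.88%.

24.88 wt%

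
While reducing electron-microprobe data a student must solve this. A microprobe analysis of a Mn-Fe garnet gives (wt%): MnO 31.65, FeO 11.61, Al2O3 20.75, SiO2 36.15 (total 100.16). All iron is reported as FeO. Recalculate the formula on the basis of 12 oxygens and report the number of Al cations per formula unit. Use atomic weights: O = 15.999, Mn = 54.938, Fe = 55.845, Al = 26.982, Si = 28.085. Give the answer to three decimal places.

MnO (M=70.937): mol = 0.44617; Mn = 0.44617, O = 0.44617.
FeO (M=71.844): mol = 0.16160; Fe = 0.16160, O = 0.16160.
Al2O3 (M=101.961): mol = 0.20351; Al = 0.40702, O = 0.61053.
SiO2 (M=60.083): mol = 0.60167; Si = 0.60167, O = 1.20334.
ΣO = 2.42164; factor = 12/ΣO = 4.95532.
Al apfu = 0.40702 × 4.95532 = 2.017.

2.017 Al apfu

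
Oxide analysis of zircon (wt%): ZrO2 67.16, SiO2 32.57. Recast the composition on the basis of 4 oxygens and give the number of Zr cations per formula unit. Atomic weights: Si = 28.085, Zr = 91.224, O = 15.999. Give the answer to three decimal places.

1.003 Zr apfu

ZrO2 (M=123.222): mol = 0.54503; Zr = 0.54503, O = 1.09006.
SiO2 (M=60.083): mol = 0.54208; Si = 0.54208, O = 1.08416.
ΣO = 2.17422; factor = 4/ΣO = 1.83974.
Zr apfu = 0.54503 × 1.83974 = 1.003.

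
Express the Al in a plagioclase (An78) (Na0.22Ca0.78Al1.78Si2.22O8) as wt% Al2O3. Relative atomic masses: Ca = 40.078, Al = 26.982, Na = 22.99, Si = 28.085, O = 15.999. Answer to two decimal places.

Molar mass of Na0.22Ca0.78Al1.78Si2.22O8 = 0.22×22.99 + 0.78×40.078 + 1.78×26.982 + 2.22×28.085 + 8×15.999 = 274.687 g/mol.
Each formula unit contains 1.78 Al, equivalent to 1.78/2 = 0.8900 mol Al2O3.
M(Al2O3) = 2×26.982 + 3×15.999 = 101.961 g/mol.
Mass of Al2O3 per formula unit = 0.8900 × 101.961 = 90.745 g.
Al2O3 wt% = 90.745 / 274.687 × 100 = 33.04%.

33.04 wt%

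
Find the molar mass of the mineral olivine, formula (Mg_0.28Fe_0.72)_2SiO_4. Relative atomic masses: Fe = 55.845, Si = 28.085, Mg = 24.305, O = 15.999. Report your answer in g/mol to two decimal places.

186.11 g/mol

The formula mass is the sum 0.56(24.305) + 1.44(55.845) + 1(28.085) + 4(15.999).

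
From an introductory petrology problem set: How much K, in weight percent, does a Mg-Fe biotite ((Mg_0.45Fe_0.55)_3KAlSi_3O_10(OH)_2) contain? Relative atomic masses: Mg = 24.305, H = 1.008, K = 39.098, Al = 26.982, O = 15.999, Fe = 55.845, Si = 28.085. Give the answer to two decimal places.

8.33 weight percent

Formula mass = 1.35·24.305 + 1.65·55.845 + 1·39.098 + 1·26.982 + 3·28.085 + 12·15.999 + 2·1.008 = 469.295 g/mol, of which 39.098 g is K.
So K makes up 39.098/469.295 = 0.0833 of the mass, i.e. 8.33%.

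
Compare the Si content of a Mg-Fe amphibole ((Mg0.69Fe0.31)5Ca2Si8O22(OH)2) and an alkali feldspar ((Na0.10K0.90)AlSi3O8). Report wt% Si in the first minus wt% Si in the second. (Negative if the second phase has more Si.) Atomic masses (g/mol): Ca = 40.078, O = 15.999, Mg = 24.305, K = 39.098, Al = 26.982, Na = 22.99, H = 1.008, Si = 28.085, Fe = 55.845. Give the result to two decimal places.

-4.36 percentage points

First mineral: 224.680 g Si in 861.240 g formula = 26.09 wt% Si.
Second mineral: 84.255 g Si in 276.716 g formula = 30.45 wt% Si.
26.09% − 30.45% gives a difference of -4.36 percentage points.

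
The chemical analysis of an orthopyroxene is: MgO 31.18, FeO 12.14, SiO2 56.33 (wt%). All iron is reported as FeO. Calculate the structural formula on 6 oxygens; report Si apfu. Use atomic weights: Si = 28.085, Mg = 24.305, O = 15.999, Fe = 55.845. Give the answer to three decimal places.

MgO (M=40.304): mol = 0.77362; Mg = 0.77362, O = 0.77362.
FeO (M=71.844): mol = 0.16898; Fe = 0.16898, O = 0.16898.
SiO2 (M=60.083): mol = 0.93754; Si = 0.93754, O = 1.87508.
ΣO = 2.81768; factor = 6/ΣO = 2.12941.
Si apfu = 0.93754 × 2.12941 = 1.996.

1.996 Si apfu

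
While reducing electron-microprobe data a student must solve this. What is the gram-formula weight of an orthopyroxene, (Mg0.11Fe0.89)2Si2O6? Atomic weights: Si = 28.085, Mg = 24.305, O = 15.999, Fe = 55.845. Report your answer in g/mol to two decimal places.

256.92 g/mol

The formula mass is the sum 0.22·24.305 + 1.78·55.845 + 2·28.085 + 6·15.999.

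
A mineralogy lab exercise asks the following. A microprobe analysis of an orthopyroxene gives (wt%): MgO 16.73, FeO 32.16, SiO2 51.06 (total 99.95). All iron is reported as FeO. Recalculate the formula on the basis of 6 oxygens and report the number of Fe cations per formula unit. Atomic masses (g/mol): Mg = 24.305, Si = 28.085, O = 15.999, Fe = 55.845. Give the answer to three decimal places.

1.048 Fe apfu

16.73 wt% MgO ÷ 40.304 g/mol = 0.41510 mol, giving 0.41510 Mg and 0.41510 O.
32.16 wt% FeO ÷ 71.844 g/mol = 0.44764 mol, giving 0.44764 Fe and 0.44764 O.
51.06 wt% SiO2 ÷ 60.083 g/mol = 0.84982 mol, giving 0.84982 Si and 1.69964 O.
Oxygen sums to 2.56238; scaling by 6/2.56238 = 2.34157 puts the formula on 6 O.
Fe: 0.44764 × 2.34157 = 1.048 atoms per formula unit.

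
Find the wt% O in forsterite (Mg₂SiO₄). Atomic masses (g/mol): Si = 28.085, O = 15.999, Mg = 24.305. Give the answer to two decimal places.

45.49 wt%

Molar mass of Mg₂SiO₄: 2*24.305 + 1*28.085 + 4*15.999 = 140.691 g/mol.
Mass of O per formula unit: 4 × 15.999 = 63.996 g.
Weight fraction O = 63.996 / 140.691 = 0.4549.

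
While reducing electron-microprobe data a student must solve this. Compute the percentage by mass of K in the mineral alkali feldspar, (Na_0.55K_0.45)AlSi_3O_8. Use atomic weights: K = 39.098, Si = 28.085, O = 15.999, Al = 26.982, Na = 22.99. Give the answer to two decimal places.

6.53 mass %

Molar mass of (Na_0.55K_0.45)AlSi_3O_8: 0.55·22.99 + 0.45·39.098 + 1·26.982 + 3·28.085 + 8·15.999 = 269.468 g/mol.
Mass of K per formula unit: 0.45 × 39.098 = 17.594 g.
Weight fraction K = 17.594 / 269.468 = 0.0653.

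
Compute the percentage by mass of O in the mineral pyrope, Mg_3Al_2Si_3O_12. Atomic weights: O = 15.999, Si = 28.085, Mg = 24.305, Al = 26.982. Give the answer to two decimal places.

47.63 mass %

M(Mg_3Al_2Si_3O_12) = 403.122 g/mol.
O contributes 12 × 15.999 = 191.988 g per mole.
191.988/403.122 = 0.4763 → 47.63%.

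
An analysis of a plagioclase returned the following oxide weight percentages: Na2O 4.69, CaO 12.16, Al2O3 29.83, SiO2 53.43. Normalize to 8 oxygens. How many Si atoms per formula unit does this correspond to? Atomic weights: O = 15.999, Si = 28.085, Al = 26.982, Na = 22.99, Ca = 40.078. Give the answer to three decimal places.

2.413 Si apfu

Na2O (M=61.979): mol = 0.07567; Na = 0.15134, O = 0.07567.
CaO (M=56.077): mol = 0.21684; Ca = 0.21684, O = 0.21684.
Al2O3 (M=101.961): mol = 0.29256; Al = 0.58512, O = 0.87768.
SiO2 (M=60.083): mol = 0.88927; Si = 0.88927, O = 1.77854.
ΣO = 2.94873; factor = 8/ΣO = 2.71303.
Si apfu = 0.88927 × 2.71303 = 2.413.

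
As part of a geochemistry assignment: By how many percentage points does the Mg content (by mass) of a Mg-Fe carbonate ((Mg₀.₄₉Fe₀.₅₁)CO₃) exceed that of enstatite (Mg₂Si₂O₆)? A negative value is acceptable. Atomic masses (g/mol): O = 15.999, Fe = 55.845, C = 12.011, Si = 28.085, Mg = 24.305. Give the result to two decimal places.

-12.35 percentage points

Mg in (Mg₀.₄₉Fe₀.₅₁)CO₃: molar mass 100.398 g/mol; 0.49×24.305 = 11.909 g → 11.86 wt%.
Mg in Mg₂Si₂O₆: molar mass 200.774 g/mol; 2×24.305 = 48.610 g → 24.21 wt%.
Difference = 11.86 − 24.21 = -12.35 percentage points.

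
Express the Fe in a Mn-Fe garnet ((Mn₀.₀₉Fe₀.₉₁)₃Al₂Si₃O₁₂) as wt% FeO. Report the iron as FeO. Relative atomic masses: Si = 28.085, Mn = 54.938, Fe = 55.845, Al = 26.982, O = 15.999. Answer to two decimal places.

39.42 wt%

Formula mass = 497.497 g/mol.
2.73 Fe → 2.7300 mol FeO per formula unit; M(FeO) = 71.844, so FeO mass = 196.134 g.
196.134/497.497 × 100 = 39.42 wt%.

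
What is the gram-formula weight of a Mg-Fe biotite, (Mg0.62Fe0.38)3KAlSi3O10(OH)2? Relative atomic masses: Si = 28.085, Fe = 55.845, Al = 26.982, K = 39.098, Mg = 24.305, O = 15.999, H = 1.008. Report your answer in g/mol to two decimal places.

Mg: 1.86 × 24.305 = 45.2073
Fe: 1.14 × 55.845 = 63.6633
K: 1 × 39.098 = 39.0980
Al: 1 × 26.982 = 26.9820
Si: 3 × 28.085 = 84.2550
O: 12 × 15.999 = 191.9880
H: 2 × 1.008 = 2.0160
Summing the contributions gives the formula mass.

453.21 g/mol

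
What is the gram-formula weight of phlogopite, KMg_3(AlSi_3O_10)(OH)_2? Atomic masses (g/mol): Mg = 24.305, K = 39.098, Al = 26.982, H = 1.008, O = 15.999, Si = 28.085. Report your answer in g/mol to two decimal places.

The formula mass is the sum 1(39.098) + 3(24.305) + 1(26.982) + 3(28.085) + 12(15.999) + 2(1.008).

417.25 g/mol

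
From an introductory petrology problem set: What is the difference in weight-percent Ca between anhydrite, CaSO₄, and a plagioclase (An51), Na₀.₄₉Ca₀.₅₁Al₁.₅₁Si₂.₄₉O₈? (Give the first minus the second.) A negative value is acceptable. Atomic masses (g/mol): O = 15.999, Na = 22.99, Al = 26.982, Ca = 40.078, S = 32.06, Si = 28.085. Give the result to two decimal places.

First mineral: 40.078 g Ca in 136.134 g formula = 29.44 wt% Ca.
Second mineral: 20.440 g Ca in 270.371 g formula = 7.56 wt% Ca.
29.44% − 7.56% gives a difference of 21.88 percentage points.

21.88 percentage points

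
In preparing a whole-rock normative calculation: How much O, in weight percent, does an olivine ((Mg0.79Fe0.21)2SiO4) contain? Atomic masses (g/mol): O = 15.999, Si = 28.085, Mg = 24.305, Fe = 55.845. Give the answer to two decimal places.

Formula mass = 1.58×24.305 + 0.42×55.845 + 1×28.085 + 4×15.999 = 153.938 g/mol, of which 63.996 g is O.
So O makes up 63.996/153.938 = 0.4157 of the mass, i.e. 41.57%.

41.57 weight percent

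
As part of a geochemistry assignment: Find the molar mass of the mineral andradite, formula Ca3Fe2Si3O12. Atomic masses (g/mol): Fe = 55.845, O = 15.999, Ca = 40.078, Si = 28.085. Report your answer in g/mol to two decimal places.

508.17 g/mol

The formula mass is the sum 3(40.078) + 2(55.845) + 3(28.085) + 12(15.999).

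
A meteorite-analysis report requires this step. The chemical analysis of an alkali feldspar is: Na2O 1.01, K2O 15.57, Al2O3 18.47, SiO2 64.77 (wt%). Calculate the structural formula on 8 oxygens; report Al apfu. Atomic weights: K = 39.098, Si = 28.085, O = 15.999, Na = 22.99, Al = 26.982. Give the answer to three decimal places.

1.006 Al apfu

Na2O: 1.01/61.979 = 0.01630 mol → 0.03260 mol Na, 0.01630 mol O.
K2O: 15.57/94.195 = 0.16530 mol → 0.33060 mol K, 0.16530 mol O.
Al2O3: 18.47/101.961 = 0.18115 mol → 0.36230 mol Al, 0.54345 mol O.
SiO2: 64.77/60.083 = 1.07801 mol → 1.07801 mol Si, 2.15602 mol O.
Total oxygen = 2.88107 mol. Normalization factor = 8/2.88107 = 2.77675.
Al per 8 O = 0.36230 × 2.77675 = 1.006.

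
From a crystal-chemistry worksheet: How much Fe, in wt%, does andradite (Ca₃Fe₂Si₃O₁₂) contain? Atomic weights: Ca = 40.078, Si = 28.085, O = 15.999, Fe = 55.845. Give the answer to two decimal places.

21.98 wt%

M(Ca₃Fe₂Si₃O₁₂) = 508.167 g/mol.
Fe contributes 2 × 55.845 = 111.690 g per mole.
111.690/508.167 = 0.2198 → 21.98%.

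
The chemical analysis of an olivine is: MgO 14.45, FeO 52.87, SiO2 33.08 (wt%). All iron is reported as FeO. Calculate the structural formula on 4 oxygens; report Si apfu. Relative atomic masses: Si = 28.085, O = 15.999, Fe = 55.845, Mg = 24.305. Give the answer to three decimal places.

14.45 wt% MgO ÷ 40.304 g/mol = 0.35853 mol, giving 0.35853 Mg and 0.35853 O.
52.87 wt% FeO ÷ 71.844 g/mol = 0.73590 mol, giving 0.73590 Fe and 0.73590 O.
33.08 wt% SiO2 ÷ 60.083 g/mol = 0.55057 mol, giving 0.55057 Si and 1.10114 O.
Oxygen sums to 2.19557; scaling by 4/2.19557 = 1.82185 puts the formula on 4 O.
Si: 0.55057 × 1.82185 = 1.003 atoms per formula unit.

1.003 Si apfu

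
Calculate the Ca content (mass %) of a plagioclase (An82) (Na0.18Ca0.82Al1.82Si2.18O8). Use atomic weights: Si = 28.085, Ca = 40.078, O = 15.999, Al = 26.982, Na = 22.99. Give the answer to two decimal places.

11.94 mass %

M(Na0.18Ca0.82Al1.82Si2.18O8) = 275.327 g/mol.
Ca contributes 0.82 × 40.078 = 32.864 g per mole.
32.864/275.327 = 0.1194 → 11.94%.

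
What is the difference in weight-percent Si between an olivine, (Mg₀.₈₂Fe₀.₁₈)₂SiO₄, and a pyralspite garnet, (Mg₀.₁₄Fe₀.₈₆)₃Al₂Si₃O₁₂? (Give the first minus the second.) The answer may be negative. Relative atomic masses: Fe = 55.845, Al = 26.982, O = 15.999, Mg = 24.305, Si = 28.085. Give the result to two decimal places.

1.08 percentage points

First mineral: 28.085 g Si in 152.045 g formula = 18.47 wt% Si.
Second mineral: 84.255 g Si in 484.495 g formula = 17.39 wt% Si.
18.47% − 17.39% gives a difference of 1.08 percentage points.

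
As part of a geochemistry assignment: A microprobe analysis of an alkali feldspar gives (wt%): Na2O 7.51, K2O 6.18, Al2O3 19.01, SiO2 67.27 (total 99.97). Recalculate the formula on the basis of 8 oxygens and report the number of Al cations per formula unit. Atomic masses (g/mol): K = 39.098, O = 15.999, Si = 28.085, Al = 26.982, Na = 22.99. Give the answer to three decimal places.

0.999 Al apfu

Na2O (M=61.979): mol = 0.12117; Na = 0.24234, O = 0.12117.
K2O (M=94.195): mol = 0.06561; K = 0.13122, O = 0.06561.
Al2O3 (M=101.961): mol = 0.18644; Al = 0.37288, O = 0.55932.
SiO2 (M=60.083): mol = 1.11962; Si = 1.11962, O = 2.23924.
ΣO = 2.98534; factor = 8/ΣO = 2.67976.
Al apfu = 0.37288 × 2.67976 = 0.999.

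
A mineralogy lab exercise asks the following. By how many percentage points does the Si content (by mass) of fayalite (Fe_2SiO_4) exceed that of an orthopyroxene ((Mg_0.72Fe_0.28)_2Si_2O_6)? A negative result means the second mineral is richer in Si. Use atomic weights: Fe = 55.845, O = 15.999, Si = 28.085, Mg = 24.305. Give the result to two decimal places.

-11.93 percentage points

M(Fe_2SiO_4) = 203.771 g/mol, so wt% Si = 28.085/203.771 × 100 = 13.78%.
M((Mg_0.72Fe_0.28)_2Si_2O_6) = 218.436 g/mol, so wt% Si = 56.170/218.436 × 100 = 25.71%.
13.78 − 25.71 = -11.93 pp.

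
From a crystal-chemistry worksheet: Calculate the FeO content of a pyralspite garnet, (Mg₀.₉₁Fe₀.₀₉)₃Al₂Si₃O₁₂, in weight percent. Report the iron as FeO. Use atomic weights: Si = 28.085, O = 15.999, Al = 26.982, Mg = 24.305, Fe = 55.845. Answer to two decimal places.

Molar mass of (Mg₀.₉₁Fe₀.₀₉)₃Al₂Si₃O₁₂ = 2.73·24.305 + 0.27·55.845 + 2·26.982 + 3·28.085 + 12·15.999 = 411.638 g/mol.
Each formula unit contains 0.27 Fe, equivalent to 0.27/1 = 0.2700 mol FeO.
M(FeO) = 1×55.845 + 1×15.999 = 71.844 g/mol.
Mass of FeO per formula unit = 0.2700 × 71.844 = 19.398 g.
FeO wt% = 19.398 / 411.638 × 100 = 4.71%.

4.71 wt%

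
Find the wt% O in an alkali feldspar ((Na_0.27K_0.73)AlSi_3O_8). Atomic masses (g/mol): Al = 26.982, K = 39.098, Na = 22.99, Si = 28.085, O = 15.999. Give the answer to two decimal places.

M((Na_0.27K_0.73)AlSi_3O_8) = 273.978 g/mol.
O contributes 8 × 15.999 = 127.992 g per mole.
127.992/273.978 = 0.4672 → 46.72%.

46.72 wt%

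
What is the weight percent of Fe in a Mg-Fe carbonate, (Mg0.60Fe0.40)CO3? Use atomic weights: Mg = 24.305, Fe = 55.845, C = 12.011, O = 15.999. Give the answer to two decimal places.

23.05 mass %

M((Mg0.60Fe0.40)CO3) = 96.929 g/mol.
Fe contributes 0.40 × 55.845 = 22.338 g per mole.
22.338/96.929 = 0.2305 → 23.05%.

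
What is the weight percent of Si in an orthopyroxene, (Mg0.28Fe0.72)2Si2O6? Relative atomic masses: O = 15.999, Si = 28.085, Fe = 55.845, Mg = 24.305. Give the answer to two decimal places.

M((Mg0.28Fe0.72)2Si2O6) = 246.192 g/mol.
Si contributes 2 × 28.085 = 56.170 g per mole.
56.170/246.192 = 0.2282 → 22.82%.

22.82 weight percent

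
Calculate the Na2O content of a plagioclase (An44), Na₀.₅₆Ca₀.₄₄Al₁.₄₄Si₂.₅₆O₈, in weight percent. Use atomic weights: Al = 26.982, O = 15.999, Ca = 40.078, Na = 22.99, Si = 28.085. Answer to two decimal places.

6.45 wt%

Molar mass of Na₀.₅₆Ca₀.₄₄Al₁.₄₄Si₂.₅₆O₈ = 0.56×22.99 + 0.44×40.078 + 1.44×26.982 + 2.56×28.085 + 8×15.999 = 269.252 g/mol.
Each formula unit contains 0.56 Na, equivalent to 0.56/2 = 0.2800 mol Na2O.
M(Na2O) = 2×22.99 + 1×15.999 = 61.979 g/mol.
Mass of Na2O per formula unit = 0.2800 × 61.979 = 17.354 g.
Na2O wt% = 17.354 / 269.252 × 100 = 6.45%.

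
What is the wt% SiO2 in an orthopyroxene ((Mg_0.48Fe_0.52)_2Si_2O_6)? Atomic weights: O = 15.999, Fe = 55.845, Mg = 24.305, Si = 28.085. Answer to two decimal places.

51.45 wt%

M((Mg_0.48Fe_0.52)_2Si_2O_6) = 233.576 g/mol; M(SiO2) = 60.083 g/mol.
Moles SiO2 per formula unit = 2 Si ÷ 1 = 2.0000.
SiO2 fraction = (2.0000 × 60.083) / 233.576 = 120.166/233.576 = 0.5145.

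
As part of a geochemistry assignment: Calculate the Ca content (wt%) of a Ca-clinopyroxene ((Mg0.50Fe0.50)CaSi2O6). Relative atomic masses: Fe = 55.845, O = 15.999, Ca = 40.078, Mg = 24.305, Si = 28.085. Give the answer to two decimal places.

M((Mg0.50Fe0.50)CaSi2O6) = 232.317 g/mol.
Ca contributes 1 × 40.078 = 40.078 g per mole.
40.078/232.317 = 0.1725 → 17.25%.

17.25 wt%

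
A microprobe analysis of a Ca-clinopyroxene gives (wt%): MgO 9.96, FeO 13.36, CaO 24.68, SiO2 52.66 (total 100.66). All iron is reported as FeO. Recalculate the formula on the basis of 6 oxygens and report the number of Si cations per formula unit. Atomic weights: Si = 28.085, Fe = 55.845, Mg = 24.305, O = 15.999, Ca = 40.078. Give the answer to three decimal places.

MgO: 9.96/40.304 = 0.24712 mol → 0.24712 mol Mg, 0.24712 mol O.
FeO: 13.36/71.844 = 0.18596 mol → 0.18596 mol Fe, 0.18596 mol O.
CaO: 24.68/56.077 = 0.44011 mol → 0.44011 mol Ca, 0.44011 mol O.
SiO2: 52.66/60.083 = 0.87645 mol → 0.87645 mol Si, 1.75290 mol O.
Total oxygen = 2.62609 mol. Normalization factor = 6/2.62609 = 2.28477.
Si per 6 O = 0.87645 × 2.28477 = 2.002.

2.002 Si apfu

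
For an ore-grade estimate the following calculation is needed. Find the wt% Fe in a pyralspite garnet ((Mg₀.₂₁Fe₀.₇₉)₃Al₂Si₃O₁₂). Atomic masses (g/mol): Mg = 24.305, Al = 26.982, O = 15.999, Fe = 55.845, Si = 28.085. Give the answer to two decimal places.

27.70 mass %

Formula mass = 0.63·24.305 + 2.37·55.845 + 2·26.982 + 3·28.085 + 12·15.999 = 477.872 g/mol, of which 132.353 g is Fe.
So Fe makes up 132.353/477.872 = 0.2770 of the mass, i.e. 27.70%.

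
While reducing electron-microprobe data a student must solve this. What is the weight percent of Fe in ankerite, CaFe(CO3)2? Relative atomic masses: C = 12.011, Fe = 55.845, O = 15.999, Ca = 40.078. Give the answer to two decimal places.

M(CaFe(CO3)2) = 215.939 g/mol.
Fe contributes 1 × 55.845 = 55.845 g per mole.
55.845/215.939 = 0.2586 → 25.86%.

25.86 mass %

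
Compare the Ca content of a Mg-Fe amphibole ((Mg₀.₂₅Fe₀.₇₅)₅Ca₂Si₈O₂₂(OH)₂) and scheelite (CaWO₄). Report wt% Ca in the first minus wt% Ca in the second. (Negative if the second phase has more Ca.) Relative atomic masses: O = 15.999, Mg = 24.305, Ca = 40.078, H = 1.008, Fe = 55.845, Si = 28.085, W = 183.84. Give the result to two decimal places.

-5.31 percentage points

M((Mg₀.₂₅Fe₀.₇₅)₅Ca₂Si₈O₂₂(OH)₂) = 930.628 g/mol, so wt% Ca = 80.156/930.628 × 100 = 8.61%.
M(CaWO₄) = 287.914 g/mol, so wt% Ca = 40.078/287.914 × 100 = 13.92%.
8.61 − 13.92 = -5.31 pp.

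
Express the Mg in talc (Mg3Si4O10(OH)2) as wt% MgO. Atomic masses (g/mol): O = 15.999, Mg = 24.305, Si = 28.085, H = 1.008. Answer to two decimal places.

Formula mass = 379.259 g/mol.
3 Mg → 3.0000 mol MgO per formula unit; M(MgO) = 40.304, so MgO mass = 120.912 g.
120.912/379.259 × 100 = 31.88 wt%.

31.88 wt%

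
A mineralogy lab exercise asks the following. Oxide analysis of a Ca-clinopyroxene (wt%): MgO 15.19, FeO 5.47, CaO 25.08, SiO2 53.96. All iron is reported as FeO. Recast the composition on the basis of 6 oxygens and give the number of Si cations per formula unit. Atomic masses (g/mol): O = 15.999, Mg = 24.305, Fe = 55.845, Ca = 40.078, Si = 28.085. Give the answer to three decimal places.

MgO: 15.19/40.304 = 0.37689 mol → 0.37689 mol Mg, 0.37689 mol O.
FeO: 5.47/71.844 = 0.07614 mol → 0.07614 mol Fe, 0.07614 mol O.
CaO: 25.08/56.077 = 0.44724 mol → 0.44724 mol Ca, 0.44724 mol O.
SiO2: 53.96/60.083 = 0.89809 mol → 0.89809 mol Si, 1.79618 mol O.
Total oxygen = 2.69645 mol. Normalization factor = 6/2.69645 = 2.22515.
Si per 6 O = 0.89809 × 2.22515 = 1.998.

1.998 Si apfu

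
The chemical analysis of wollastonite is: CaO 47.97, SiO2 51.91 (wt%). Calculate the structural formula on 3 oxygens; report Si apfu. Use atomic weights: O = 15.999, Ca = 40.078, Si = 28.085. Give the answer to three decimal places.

CaO: 47.97/56.077 = 0.85543 mol → 0.85543 mol Ca, 0.85543 mol O.
SiO2: 51.91/60.083 = 0.86397 mol → 0.86397 mol Si, 1.72794 mol O.
Total oxygen = 2.58337 mol. Normalization factor = 3/2.58337 = 1.16127.
Si per 3 O = 0.86397 × 1.16127 = 1.003.

1.003 Si apfu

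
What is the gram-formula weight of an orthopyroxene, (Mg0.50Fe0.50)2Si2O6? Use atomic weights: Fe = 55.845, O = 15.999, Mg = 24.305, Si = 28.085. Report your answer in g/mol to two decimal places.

232.31 g/mol

The formula mass is the sum 1×24.305 + 1×55.845 + 2×28.085 + 6×15.999.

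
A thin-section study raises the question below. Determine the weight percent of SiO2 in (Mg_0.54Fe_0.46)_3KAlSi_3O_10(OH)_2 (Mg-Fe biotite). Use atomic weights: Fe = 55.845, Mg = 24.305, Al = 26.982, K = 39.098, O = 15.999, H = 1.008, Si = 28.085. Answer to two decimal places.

Formula mass = 460.779 g/mol.
3 Si → 3.0000 mol SiO2 per formula unit; M(SiO2) = 60.083, so SiO2 mass = 180.249 g.
180.249/460.779 × 100 = 39.12 wt%.

39.12 wt%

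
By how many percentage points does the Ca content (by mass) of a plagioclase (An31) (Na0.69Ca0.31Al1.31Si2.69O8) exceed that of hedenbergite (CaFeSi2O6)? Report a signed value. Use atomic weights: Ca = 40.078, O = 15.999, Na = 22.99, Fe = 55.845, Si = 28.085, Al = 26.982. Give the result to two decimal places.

Ca in Na0.69Ca0.31Al1.31Si2.69O8: molar mass 267.174 g/mol; 0.31×40.078 = 12.424 g → 4.65 wt%.
Ca in CaFeSi2O6: molar mass 248.087 g/mol; 1×40.078 = 40.078 g → 16.15 wt%.
Difference = 4.65 − 16.15 = -11.50 percentage points.

-11.50 percentage points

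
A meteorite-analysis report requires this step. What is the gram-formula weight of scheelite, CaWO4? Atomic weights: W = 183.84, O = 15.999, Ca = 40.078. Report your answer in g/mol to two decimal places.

Ca: 1 × 40.078 = 40.0780
W: 1 × 183.84 = 183.8400
O: 4 × 15.999 = 63.9960
Summing the contributions gives the formula mass.

287.91 g/mol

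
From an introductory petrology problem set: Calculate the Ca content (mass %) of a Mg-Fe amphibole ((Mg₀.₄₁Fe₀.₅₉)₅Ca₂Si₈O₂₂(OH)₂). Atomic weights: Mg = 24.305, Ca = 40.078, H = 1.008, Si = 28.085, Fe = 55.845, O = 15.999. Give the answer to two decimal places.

8.85 mass %

M((Mg₀.₄₁Fe₀.₅₉)₅Ca₂Si₈O₂₂(OH)₂) = 905.396 g/mol.
Ca contributes 2 × 40.078 = 80.156 g per mole.
80.156/905.396 = 0.0885 → 8.85%.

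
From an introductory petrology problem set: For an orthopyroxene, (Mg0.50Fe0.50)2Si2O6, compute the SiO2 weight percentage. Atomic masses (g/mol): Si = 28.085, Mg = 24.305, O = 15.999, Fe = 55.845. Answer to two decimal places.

Formula mass = 232.314 g/mol.
2 Si → 2.0000 mol SiO2 per formula unit; M(SiO2) = 60.083, so SiO2 mass = 120.166 g.
120.166/232.314 × 100 = 51.73 wt%.

51.73 wt%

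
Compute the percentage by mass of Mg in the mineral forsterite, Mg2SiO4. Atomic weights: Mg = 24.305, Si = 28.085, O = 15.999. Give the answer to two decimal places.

34.55 mass %

Formula mass = 2*24.305 + 1*28.085 + 4*15.999 = 140.691 g/mol, of which 48.610 g is Mg.
So Mg makes up 48.610/140.691 = 0.3455 of the mass, i.e. 34.55%.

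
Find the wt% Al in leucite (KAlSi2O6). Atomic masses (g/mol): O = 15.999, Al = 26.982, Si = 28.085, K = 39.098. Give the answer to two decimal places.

12.36 mass %

Molar mass of KAlSi2O6: 1×39.098 + 1×26.982 + 2×28.085 + 6×15.999 = 218.244 g/mol.
Mass of Al per formula unit: 1 × 26.982 = 26.982 g.
Weight fraction Al = 26.982 / 218.244 = 0.1236.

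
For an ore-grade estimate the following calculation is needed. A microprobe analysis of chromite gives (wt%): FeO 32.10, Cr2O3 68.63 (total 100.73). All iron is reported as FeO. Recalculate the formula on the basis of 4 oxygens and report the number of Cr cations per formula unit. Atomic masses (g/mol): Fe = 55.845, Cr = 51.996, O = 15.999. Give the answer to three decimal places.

FeO: 32.10/71.844 = 0.44680 mol → 0.44680 mol Fe, 0.44680 mol O.
Cr2O3: 68.63/151.989 = 0.45155 mol → 0.90310 mol Cr, 1.35465 mol O.
Total oxygen = 1.80145 mol. Normalization factor = 4/1.80145 = 2.22043.
Cr per 4 O = 0.90310 × 2.22043 = 2.005.

2.005 Cr apfu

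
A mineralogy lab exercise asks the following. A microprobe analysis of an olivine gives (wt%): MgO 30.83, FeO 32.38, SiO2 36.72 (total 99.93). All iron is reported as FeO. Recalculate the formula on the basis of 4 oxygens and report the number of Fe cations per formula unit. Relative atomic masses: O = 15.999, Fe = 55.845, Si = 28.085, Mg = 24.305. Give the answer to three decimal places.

MgO (M=40.304): mol = 0.76494; Mg = 0.76494, O = 0.76494.
FeO (M=71.844): mol = 0.45070; Fe = 0.45070, O = 0.45070.
SiO2 (M=60.083): mol = 0.61115; Si = 0.61115, O = 1.22230.
ΣO = 2.43794; factor = 4/ΣO = 1.64073.
Fe apfu = 0.45070 × 1.64073 = 0.739.

0.739 Fe apfu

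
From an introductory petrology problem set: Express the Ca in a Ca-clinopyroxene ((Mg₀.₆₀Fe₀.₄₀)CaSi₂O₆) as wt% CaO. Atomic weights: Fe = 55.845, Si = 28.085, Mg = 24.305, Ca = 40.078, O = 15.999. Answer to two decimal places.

Formula mass = 229.163 g/mol.
1 Ca → 1.0000 mol CaO per formula unit; M(CaO) = 56.077, so CaO mass = 56.077 g.
56.077/229.163 × 100 = 24.47 wt%.

24.47 wt%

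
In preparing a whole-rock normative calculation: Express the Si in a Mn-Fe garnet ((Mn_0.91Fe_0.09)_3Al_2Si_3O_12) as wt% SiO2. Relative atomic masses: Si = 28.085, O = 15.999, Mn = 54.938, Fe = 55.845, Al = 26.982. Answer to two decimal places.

36.39 wt%

Molar mass of (Mn_0.91Fe_0.09)_3Al_2Si_3O_12 = 2.73*54.938 + 0.27*55.845 + 2*26.982 + 3*28.085 + 12*15.999 = 495.266 g/mol.
Each formula unit contains 3 Si, equivalent to 3/1 = 3.0000 mol SiO2.
M(SiO2) = 1×28.085 + 2×15.999 = 60.083 g/mol.
Mass of SiO2 per formula unit = 3.0000 × 60.083 = 180.249 g.
SiO2 wt% = 180.249 / 495.266 × 100 = 36.39%.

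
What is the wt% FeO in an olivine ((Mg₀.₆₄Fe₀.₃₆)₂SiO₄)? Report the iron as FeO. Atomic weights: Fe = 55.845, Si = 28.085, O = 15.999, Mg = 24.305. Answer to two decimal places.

31.66 wt%

Molar mass of (Mg₀.₆₄Fe₀.₃₆)₂SiO₄ = 1.28×24.305 + 0.72×55.845 + 1×28.085 + 4×15.999 = 163.400 g/mol.
Each formula unit contains 0.72 Fe, equivalent to 0.72/1 = 0.7200 mol FeO.
M(FeO) = 1×55.845 + 1×15.999 = 71.844 g/mol.
Mass of FeO per formula unit = 0.7200 × 71.844 = 51.728 g.
FeO wt% = 51.728 / 163.400 × 100 = 31.66%.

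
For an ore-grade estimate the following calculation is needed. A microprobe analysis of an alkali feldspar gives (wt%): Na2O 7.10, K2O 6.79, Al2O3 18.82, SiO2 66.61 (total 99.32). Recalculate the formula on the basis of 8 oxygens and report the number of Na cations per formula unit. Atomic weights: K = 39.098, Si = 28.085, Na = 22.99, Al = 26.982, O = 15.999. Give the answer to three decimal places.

7.10 wt% Na2O ÷ 61.979 g/mol = 0.11455 mol, giving 0.22910 Na and 0.11455 O.
6.79 wt% K2O ÷ 94.195 g/mol = 0.07208 mol, giving 0.14416 K and 0.07208 O.
18.82 wt% Al2O3 ÷ 101.961 g/mol = 0.18458 mol, giving 0.36916 Al and 0.55374 O.
66.61 wt% SiO2 ÷ 60.083 g/mol = 1.10863 mol, giving 1.10863 Si and 2.21726 O.
Oxygen sums to 2.95763; scaling by 8/2.95763 = 2.70487 puts the formula on 8 O.
Na: 0.22910 × 2.70487 = 0.620 atoms per formula unit.

0.620 Na apfu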